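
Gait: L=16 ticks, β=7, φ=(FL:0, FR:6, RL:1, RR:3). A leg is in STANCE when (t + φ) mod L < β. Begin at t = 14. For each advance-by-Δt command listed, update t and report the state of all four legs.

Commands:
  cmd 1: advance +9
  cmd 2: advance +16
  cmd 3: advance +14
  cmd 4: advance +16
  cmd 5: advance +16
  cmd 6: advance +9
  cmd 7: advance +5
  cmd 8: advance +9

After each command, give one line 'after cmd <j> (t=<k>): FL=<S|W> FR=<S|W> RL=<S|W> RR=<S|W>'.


after cmd 1 (t=23): FL=W FR=W RL=W RR=W
after cmd 2 (t=39): FL=W FR=W RL=W RR=W
after cmd 3 (t=53): FL=S FR=W RL=S RR=W
after cmd 4 (t=69): FL=S FR=W RL=S RR=W
after cmd 5 (t=85): FL=S FR=W RL=S RR=W
after cmd 6 (t=94): FL=W FR=S RL=W RR=S
after cmd 7 (t=99): FL=S FR=W RL=S RR=S
after cmd 8 (t=108): FL=W FR=S RL=W RR=W

start t=14: FL=W FR=S RL=W RR=S
cmd 1: advance +9 → t=23, phase=(7,13,8,10) → FL=W FR=W RL=W RR=W
cmd 2: advance +16 → t=39, phase=(7,13,8,10) → FL=W FR=W RL=W RR=W
cmd 3: advance +14 → t=53, phase=(5,11,6,8) → FL=S FR=W RL=S RR=W
cmd 4: advance +16 → t=69, phase=(5,11,6,8) → FL=S FR=W RL=S RR=W
cmd 5: advance +16 → t=85, phase=(5,11,6,8) → FL=S FR=W RL=S RR=W
cmd 6: advance +9 → t=94, phase=(14,4,15,1) → FL=W FR=S RL=W RR=S
cmd 7: advance +5 → t=99, phase=(3,9,4,6) → FL=S FR=W RL=S RR=S
cmd 8: advance +9 → t=108, phase=(12,2,13,15) → FL=W FR=S RL=W RR=W


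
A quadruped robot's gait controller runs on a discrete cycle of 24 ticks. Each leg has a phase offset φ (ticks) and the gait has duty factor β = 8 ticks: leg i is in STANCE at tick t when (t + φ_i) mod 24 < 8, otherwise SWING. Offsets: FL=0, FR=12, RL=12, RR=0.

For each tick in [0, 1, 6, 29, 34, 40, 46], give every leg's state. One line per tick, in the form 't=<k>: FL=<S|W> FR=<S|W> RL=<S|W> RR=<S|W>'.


t=0: phase=(0,12,12,0) vs β=8 → FL=S FR=W RL=W RR=S
t=1: phase=(1,13,13,1) vs β=8 → FL=S FR=W RL=W RR=S
t=6: phase=(6,18,18,6) vs β=8 → FL=S FR=W RL=W RR=S
t=29: phase=(5,17,17,5) vs β=8 → FL=S FR=W RL=W RR=S
t=34: phase=(10,22,22,10) vs β=8 → FL=W FR=W RL=W RR=W
t=40: phase=(16,4,4,16) vs β=8 → FL=W FR=S RL=S RR=W
t=46: phase=(22,10,10,22) vs β=8 → FL=W FR=W RL=W RR=W

t=0: FL=S FR=W RL=W RR=S
t=1: FL=S FR=W RL=W RR=S
t=6: FL=S FR=W RL=W RR=S
t=29: FL=S FR=W RL=W RR=S
t=34: FL=W FR=W RL=W RR=W
t=40: FL=W FR=S RL=S RR=W
t=46: FL=W FR=W RL=W RR=W


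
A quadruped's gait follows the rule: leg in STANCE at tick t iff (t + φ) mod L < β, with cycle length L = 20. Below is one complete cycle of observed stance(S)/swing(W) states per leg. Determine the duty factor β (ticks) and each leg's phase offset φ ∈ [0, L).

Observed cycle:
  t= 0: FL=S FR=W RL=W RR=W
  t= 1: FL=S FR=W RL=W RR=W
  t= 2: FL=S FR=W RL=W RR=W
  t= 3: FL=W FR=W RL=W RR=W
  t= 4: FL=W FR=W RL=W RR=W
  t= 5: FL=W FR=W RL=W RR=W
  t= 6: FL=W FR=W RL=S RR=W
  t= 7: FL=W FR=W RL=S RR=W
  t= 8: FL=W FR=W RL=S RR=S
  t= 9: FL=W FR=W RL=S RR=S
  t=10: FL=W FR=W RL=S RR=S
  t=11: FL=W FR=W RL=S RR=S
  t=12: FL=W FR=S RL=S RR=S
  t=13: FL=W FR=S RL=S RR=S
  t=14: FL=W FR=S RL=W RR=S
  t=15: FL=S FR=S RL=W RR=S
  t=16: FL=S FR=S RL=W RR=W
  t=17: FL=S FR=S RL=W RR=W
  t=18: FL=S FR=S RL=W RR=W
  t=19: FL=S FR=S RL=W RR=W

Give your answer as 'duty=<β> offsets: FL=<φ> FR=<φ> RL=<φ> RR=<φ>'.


duty=8 offsets: FL=5 FR=8 RL=14 RR=12

duty β = stance ticks per leg = 8
FL: stance ticks = 8; W→S at t=15 → φ=5
FR: stance ticks = 8; W→S at t=12 → φ=8
RL: stance ticks = 8; W→S at t=6 → φ=14
RR: stance ticks = 8; W→S at t=8 → φ=12


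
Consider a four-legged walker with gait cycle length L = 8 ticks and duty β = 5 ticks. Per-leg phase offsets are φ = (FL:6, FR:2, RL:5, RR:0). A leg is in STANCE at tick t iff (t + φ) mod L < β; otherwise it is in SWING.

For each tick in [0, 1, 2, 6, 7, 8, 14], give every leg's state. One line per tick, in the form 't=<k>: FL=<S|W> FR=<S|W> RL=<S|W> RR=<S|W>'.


t=0: FL=W FR=S RL=W RR=S
t=1: FL=W FR=S RL=W RR=S
t=2: FL=S FR=S RL=W RR=S
t=6: FL=S FR=S RL=S RR=W
t=7: FL=W FR=S RL=S RR=W
t=8: FL=W FR=S RL=W RR=S
t=14: FL=S FR=S RL=S RR=W

t=0: phase=(6,2,5,0) vs β=5 → FL=W FR=S RL=W RR=S
t=1: phase=(7,3,6,1) vs β=5 → FL=W FR=S RL=W RR=S
t=2: phase=(0,4,7,2) vs β=5 → FL=S FR=S RL=W RR=S
t=6: phase=(4,0,3,6) vs β=5 → FL=S FR=S RL=S RR=W
t=7: phase=(5,1,4,7) vs β=5 → FL=W FR=S RL=S RR=W
t=8: phase=(6,2,5,0) vs β=5 → FL=W FR=S RL=W RR=S
t=14: phase=(4,0,3,6) vs β=5 → FL=S FR=S RL=S RR=W


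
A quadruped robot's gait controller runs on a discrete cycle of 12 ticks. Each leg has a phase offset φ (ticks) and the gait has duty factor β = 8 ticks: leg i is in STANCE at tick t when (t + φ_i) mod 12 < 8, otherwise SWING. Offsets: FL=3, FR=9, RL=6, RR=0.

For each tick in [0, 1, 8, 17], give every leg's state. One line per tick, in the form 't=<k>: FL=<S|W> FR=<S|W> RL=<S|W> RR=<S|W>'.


t=0: phase=(3,9,6,0) vs β=8 → FL=S FR=W RL=S RR=S
t=1: phase=(4,10,7,1) vs β=8 → FL=S FR=W RL=S RR=S
t=8: phase=(11,5,2,8) vs β=8 → FL=W FR=S RL=S RR=W
t=17: phase=(8,2,11,5) vs β=8 → FL=W FR=S RL=W RR=S

t=0: FL=S FR=W RL=S RR=S
t=1: FL=S FR=W RL=S RR=S
t=8: FL=W FR=S RL=S RR=W
t=17: FL=W FR=S RL=W RR=S


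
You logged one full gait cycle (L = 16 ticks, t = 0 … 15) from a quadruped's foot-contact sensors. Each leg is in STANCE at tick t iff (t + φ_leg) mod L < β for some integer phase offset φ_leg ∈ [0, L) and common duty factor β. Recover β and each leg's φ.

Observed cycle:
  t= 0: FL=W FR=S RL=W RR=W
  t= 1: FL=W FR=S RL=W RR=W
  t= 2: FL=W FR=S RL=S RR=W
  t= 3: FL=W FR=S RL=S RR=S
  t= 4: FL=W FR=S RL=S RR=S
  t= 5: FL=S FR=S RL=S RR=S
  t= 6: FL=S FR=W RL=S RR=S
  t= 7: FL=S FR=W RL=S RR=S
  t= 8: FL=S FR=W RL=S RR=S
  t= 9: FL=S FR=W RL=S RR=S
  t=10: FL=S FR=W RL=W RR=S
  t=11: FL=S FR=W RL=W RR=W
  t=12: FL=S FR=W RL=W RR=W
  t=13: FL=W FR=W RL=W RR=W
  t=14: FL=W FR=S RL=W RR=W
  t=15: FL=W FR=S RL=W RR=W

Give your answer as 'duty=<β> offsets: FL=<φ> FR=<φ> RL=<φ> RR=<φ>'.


duty=8 offsets: FL=11 FR=2 RL=14 RR=13

duty β = stance ticks per leg = 8
FL: stance ticks = 8; W→S at t=5 → φ=11
FR: stance ticks = 8; W→S at t=14 → φ=2
RL: stance ticks = 8; W→S at t=2 → φ=14
RR: stance ticks = 8; W→S at t=3 → φ=13


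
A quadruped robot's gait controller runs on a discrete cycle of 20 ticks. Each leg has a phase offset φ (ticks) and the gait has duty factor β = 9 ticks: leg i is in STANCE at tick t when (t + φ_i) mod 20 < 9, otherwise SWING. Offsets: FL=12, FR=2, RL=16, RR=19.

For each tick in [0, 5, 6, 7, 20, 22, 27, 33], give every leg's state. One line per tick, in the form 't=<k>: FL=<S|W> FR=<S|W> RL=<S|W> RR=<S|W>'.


t=0: FL=W FR=S RL=W RR=W
t=5: FL=W FR=S RL=S RR=S
t=6: FL=W FR=S RL=S RR=S
t=7: FL=W FR=W RL=S RR=S
t=20: FL=W FR=S RL=W RR=W
t=22: FL=W FR=S RL=W RR=S
t=27: FL=W FR=W RL=S RR=S
t=33: FL=S FR=W RL=W RR=W

t=0: phase=(12,2,16,19) vs β=9 → FL=W FR=S RL=W RR=W
t=5: phase=(17,7,1,4) vs β=9 → FL=W FR=S RL=S RR=S
t=6: phase=(18,8,2,5) vs β=9 → FL=W FR=S RL=S RR=S
t=7: phase=(19,9,3,6) vs β=9 → FL=W FR=W RL=S RR=S
t=20: phase=(12,2,16,19) vs β=9 → FL=W FR=S RL=W RR=W
t=22: phase=(14,4,18,1) vs β=9 → FL=W FR=S RL=W RR=S
t=27: phase=(19,9,3,6) vs β=9 → FL=W FR=W RL=S RR=S
t=33: phase=(5,15,9,12) vs β=9 → FL=S FR=W RL=W RR=W


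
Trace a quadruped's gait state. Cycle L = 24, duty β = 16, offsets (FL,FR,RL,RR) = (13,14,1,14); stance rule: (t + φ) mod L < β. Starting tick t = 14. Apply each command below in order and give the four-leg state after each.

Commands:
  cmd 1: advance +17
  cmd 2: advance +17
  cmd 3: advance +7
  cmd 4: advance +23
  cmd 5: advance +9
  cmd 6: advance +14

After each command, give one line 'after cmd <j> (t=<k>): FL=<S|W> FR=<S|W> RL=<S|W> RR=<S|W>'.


after cmd 1 (t=31): FL=W FR=W RL=S RR=W
after cmd 2 (t=48): FL=S FR=S RL=S RR=S
after cmd 3 (t=55): FL=W FR=W RL=S RR=W
after cmd 4 (t=78): FL=W FR=W RL=S RR=W
after cmd 5 (t=87): FL=S FR=S RL=W RR=S
after cmd 6 (t=101): FL=W FR=W RL=S RR=W

start t=14: FL=S FR=S RL=S RR=S
cmd 1: advance +17 → t=31, phase=(20,21,8,21) → FL=W FR=W RL=S RR=W
cmd 2: advance +17 → t=48, phase=(13,14,1,14) → FL=S FR=S RL=S RR=S
cmd 3: advance +7 → t=55, phase=(20,21,8,21) → FL=W FR=W RL=S RR=W
cmd 4: advance +23 → t=78, phase=(19,20,7,20) → FL=W FR=W RL=S RR=W
cmd 5: advance +9 → t=87, phase=(4,5,16,5) → FL=S FR=S RL=W RR=S
cmd 6: advance +14 → t=101, phase=(18,19,6,19) → FL=W FR=W RL=S RR=W


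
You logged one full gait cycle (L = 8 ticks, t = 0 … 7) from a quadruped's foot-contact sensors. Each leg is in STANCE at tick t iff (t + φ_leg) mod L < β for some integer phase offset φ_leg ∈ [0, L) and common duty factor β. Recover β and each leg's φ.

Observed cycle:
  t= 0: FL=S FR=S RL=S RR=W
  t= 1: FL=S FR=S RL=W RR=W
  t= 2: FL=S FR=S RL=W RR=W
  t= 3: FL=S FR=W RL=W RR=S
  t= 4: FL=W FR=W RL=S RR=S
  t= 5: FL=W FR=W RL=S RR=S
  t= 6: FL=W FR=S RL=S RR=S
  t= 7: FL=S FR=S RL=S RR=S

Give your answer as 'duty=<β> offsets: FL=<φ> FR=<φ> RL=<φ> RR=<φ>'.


duty=5 offsets: FL=1 FR=2 RL=4 RR=5

duty β = stance ticks per leg = 5
FL: stance ticks = 5; W→S at t=7 → φ=1
FR: stance ticks = 5; W→S at t=6 → φ=2
RL: stance ticks = 5; W→S at t=4 → φ=4
RR: stance ticks = 5; W→S at t=3 → φ=5


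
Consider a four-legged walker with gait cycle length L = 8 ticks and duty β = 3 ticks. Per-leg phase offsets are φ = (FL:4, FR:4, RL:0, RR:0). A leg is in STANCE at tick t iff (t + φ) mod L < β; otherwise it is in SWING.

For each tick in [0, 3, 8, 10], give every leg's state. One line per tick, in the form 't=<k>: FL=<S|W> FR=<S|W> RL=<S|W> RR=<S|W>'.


t=0: phase=(4,4,0,0) vs β=3 → FL=W FR=W RL=S RR=S
t=3: phase=(7,7,3,3) vs β=3 → FL=W FR=W RL=W RR=W
t=8: phase=(4,4,0,0) vs β=3 → FL=W FR=W RL=S RR=S
t=10: phase=(6,6,2,2) vs β=3 → FL=W FR=W RL=S RR=S

t=0: FL=W FR=W RL=S RR=S
t=3: FL=W FR=W RL=W RR=W
t=8: FL=W FR=W RL=S RR=S
t=10: FL=W FR=W RL=S RR=S


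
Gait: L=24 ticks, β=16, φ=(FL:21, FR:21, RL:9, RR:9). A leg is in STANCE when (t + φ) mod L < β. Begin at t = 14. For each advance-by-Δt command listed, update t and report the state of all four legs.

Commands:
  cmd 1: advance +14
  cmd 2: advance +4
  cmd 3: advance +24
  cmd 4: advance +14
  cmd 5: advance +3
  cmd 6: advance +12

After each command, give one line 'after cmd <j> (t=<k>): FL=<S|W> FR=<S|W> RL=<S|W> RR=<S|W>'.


after cmd 1 (t=28): FL=S FR=S RL=S RR=S
after cmd 2 (t=32): FL=S FR=S RL=W RR=W
after cmd 3 (t=56): FL=S FR=S RL=W RR=W
after cmd 4 (t=70): FL=W FR=W RL=S RR=S
after cmd 5 (t=73): FL=W FR=W RL=S RR=S
after cmd 6 (t=85): FL=S FR=S RL=W RR=W

start t=14: FL=S FR=S RL=W RR=W
cmd 1: advance +14 → t=28, phase=(1,1,13,13) → FL=S FR=S RL=S RR=S
cmd 2: advance +4 → t=32, phase=(5,5,17,17) → FL=S FR=S RL=W RR=W
cmd 3: advance +24 → t=56, phase=(5,5,17,17) → FL=S FR=S RL=W RR=W
cmd 4: advance +14 → t=70, phase=(19,19,7,7) → FL=W FR=W RL=S RR=S
cmd 5: advance +3 → t=73, phase=(22,22,10,10) → FL=W FR=W RL=S RR=S
cmd 6: advance +12 → t=85, phase=(10,10,22,22) → FL=S FR=S RL=W RR=W


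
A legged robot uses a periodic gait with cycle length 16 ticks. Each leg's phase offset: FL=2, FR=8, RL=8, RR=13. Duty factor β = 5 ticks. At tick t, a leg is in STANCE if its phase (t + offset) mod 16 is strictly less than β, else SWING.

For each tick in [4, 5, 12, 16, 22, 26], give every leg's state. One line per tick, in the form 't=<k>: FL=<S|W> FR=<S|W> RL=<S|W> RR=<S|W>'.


t=4: FL=W FR=W RL=W RR=S
t=5: FL=W FR=W RL=W RR=S
t=12: FL=W FR=S RL=S RR=W
t=16: FL=S FR=W RL=W RR=W
t=22: FL=W FR=W RL=W RR=S
t=26: FL=W FR=S RL=S RR=W

t=4: phase=(6,12,12,1) vs β=5 → FL=W FR=W RL=W RR=S
t=5: phase=(7,13,13,2) vs β=5 → FL=W FR=W RL=W RR=S
t=12: phase=(14,4,4,9) vs β=5 → FL=W FR=S RL=S RR=W
t=16: phase=(2,8,8,13) vs β=5 → FL=S FR=W RL=W RR=W
t=22: phase=(8,14,14,3) vs β=5 → FL=W FR=W RL=W RR=S
t=26: phase=(12,2,2,7) vs β=5 → FL=W FR=S RL=S RR=W


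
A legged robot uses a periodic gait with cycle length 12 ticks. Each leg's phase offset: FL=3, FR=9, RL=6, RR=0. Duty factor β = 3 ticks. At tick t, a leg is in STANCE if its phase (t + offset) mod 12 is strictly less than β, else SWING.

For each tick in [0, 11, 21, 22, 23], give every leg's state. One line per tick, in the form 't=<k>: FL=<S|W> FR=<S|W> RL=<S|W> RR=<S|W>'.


t=0: phase=(3,9,6,0) vs β=3 → FL=W FR=W RL=W RR=S
t=11: phase=(2,8,5,11) vs β=3 → FL=S FR=W RL=W RR=W
t=21: phase=(0,6,3,9) vs β=3 → FL=S FR=W RL=W RR=W
t=22: phase=(1,7,4,10) vs β=3 → FL=S FR=W RL=W RR=W
t=23: phase=(2,8,5,11) vs β=3 → FL=S FR=W RL=W RR=W

t=0: FL=W FR=W RL=W RR=S
t=11: FL=S FR=W RL=W RR=W
t=21: FL=S FR=W RL=W RR=W
t=22: FL=S FR=W RL=W RR=W
t=23: FL=S FR=W RL=W RR=W


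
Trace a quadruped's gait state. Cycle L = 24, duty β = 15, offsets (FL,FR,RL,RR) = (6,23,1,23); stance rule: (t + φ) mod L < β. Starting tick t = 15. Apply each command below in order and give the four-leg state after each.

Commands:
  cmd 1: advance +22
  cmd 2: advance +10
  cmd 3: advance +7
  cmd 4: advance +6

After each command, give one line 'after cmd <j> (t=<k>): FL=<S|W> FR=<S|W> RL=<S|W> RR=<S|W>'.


start t=15: FL=W FR=S RL=W RR=S
cmd 1: advance +22 → t=37, phase=(19,12,14,12) → FL=W FR=S RL=S RR=S
cmd 2: advance +10 → t=47, phase=(5,22,0,22) → FL=S FR=W RL=S RR=W
cmd 3: advance +7 → t=54, phase=(12,5,7,5) → FL=S FR=S RL=S RR=S
cmd 4: advance +6 → t=60, phase=(18,11,13,11) → FL=W FR=S RL=S RR=S

after cmd 1 (t=37): FL=W FR=S RL=S RR=S
after cmd 2 (t=47): FL=S FR=W RL=S RR=W
after cmd 3 (t=54): FL=S FR=S RL=S RR=S
after cmd 4 (t=60): FL=W FR=S RL=S RR=S


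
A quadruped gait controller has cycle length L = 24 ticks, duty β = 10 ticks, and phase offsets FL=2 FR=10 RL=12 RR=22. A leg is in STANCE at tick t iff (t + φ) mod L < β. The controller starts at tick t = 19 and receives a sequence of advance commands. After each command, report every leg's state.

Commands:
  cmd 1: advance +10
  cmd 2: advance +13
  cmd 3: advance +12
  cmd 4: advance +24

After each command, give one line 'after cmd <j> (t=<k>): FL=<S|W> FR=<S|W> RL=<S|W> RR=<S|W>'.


start t=19: FL=W FR=S RL=S RR=W
cmd 1: advance +10 → t=29, phase=(7,15,17,3) → FL=S FR=W RL=W RR=S
cmd 2: advance +13 → t=42, phase=(20,4,6,16) → FL=W FR=S RL=S RR=W
cmd 3: advance +12 → t=54, phase=(8,16,18,4) → FL=S FR=W RL=W RR=S
cmd 4: advance +24 → t=78, phase=(8,16,18,4) → FL=S FR=W RL=W RR=S

after cmd 1 (t=29): FL=S FR=W RL=W RR=S
after cmd 2 (t=42): FL=W FR=S RL=S RR=W
after cmd 3 (t=54): FL=S FR=W RL=W RR=S
after cmd 4 (t=78): FL=S FR=W RL=W RR=S


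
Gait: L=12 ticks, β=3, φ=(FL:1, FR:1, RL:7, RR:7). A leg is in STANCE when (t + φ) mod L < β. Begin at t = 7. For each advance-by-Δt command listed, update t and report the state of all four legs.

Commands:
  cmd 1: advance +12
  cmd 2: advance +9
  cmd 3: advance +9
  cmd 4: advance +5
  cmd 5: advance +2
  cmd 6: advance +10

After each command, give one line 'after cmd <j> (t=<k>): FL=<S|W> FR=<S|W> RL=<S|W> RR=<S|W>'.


after cmd 1 (t=19): FL=W FR=W RL=S RR=S
after cmd 2 (t=28): FL=W FR=W RL=W RR=W
after cmd 3 (t=37): FL=S FR=S RL=W RR=W
after cmd 4 (t=42): FL=W FR=W RL=S RR=S
after cmd 5 (t=44): FL=W FR=W RL=W RR=W
after cmd 6 (t=54): FL=W FR=W RL=S RR=S

start t=7: FL=W FR=W RL=S RR=S
cmd 1: advance +12 → t=19, phase=(8,8,2,2) → FL=W FR=W RL=S RR=S
cmd 2: advance +9 → t=28, phase=(5,5,11,11) → FL=W FR=W RL=W RR=W
cmd 3: advance +9 → t=37, phase=(2,2,8,8) → FL=S FR=S RL=W RR=W
cmd 4: advance +5 → t=42, phase=(7,7,1,1) → FL=W FR=W RL=S RR=S
cmd 5: advance +2 → t=44, phase=(9,9,3,3) → FL=W FR=W RL=W RR=W
cmd 6: advance +10 → t=54, phase=(7,7,1,1) → FL=W FR=W RL=S RR=S


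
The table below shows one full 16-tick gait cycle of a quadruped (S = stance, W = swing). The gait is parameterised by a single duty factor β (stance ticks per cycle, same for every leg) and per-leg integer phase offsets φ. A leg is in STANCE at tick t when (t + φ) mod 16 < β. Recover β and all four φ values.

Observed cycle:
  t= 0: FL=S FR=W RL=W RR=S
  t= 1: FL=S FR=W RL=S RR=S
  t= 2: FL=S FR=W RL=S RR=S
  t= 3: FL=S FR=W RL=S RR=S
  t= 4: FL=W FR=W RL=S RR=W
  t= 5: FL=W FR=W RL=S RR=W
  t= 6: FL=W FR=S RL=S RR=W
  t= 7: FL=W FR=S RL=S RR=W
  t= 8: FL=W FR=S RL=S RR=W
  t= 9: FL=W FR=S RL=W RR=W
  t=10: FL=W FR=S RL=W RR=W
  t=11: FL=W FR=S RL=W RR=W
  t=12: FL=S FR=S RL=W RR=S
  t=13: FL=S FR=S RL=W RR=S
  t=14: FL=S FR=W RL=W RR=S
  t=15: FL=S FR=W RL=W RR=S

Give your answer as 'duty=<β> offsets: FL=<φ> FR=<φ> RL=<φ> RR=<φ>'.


duty β = stance ticks per leg = 8
FL: stance ticks = 8; W→S at t=12 → φ=4
FR: stance ticks = 8; W→S at t=6 → φ=10
RL: stance ticks = 8; W→S at t=1 → φ=15
RR: stance ticks = 8; W→S at t=12 → φ=4

duty=8 offsets: FL=4 FR=10 RL=15 RR=4


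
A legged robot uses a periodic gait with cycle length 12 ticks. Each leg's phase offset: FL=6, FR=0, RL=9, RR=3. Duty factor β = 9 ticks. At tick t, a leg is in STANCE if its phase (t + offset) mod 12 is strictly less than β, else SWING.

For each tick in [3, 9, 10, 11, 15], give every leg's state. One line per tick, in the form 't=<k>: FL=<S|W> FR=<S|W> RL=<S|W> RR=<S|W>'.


t=3: FL=W FR=S RL=S RR=S
t=9: FL=S FR=W RL=S RR=S
t=10: FL=S FR=W RL=S RR=S
t=11: FL=S FR=W RL=S RR=S
t=15: FL=W FR=S RL=S RR=S

t=3: phase=(9,3,0,6) vs β=9 → FL=W FR=S RL=S RR=S
t=9: phase=(3,9,6,0) vs β=9 → FL=S FR=W RL=S RR=S
t=10: phase=(4,10,7,1) vs β=9 → FL=S FR=W RL=S RR=S
t=11: phase=(5,11,8,2) vs β=9 → FL=S FR=W RL=S RR=S
t=15: phase=(9,3,0,6) vs β=9 → FL=W FR=S RL=S RR=S


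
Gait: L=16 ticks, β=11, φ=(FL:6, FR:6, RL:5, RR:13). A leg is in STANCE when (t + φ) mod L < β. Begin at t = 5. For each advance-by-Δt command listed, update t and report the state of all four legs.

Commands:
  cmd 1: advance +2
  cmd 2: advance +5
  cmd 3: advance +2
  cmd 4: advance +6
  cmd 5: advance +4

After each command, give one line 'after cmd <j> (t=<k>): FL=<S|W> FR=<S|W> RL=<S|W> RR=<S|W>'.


start t=5: FL=W FR=W RL=S RR=S
cmd 1: advance +2 → t=7, phase=(13,13,12,4) → FL=W FR=W RL=W RR=S
cmd 2: advance +5 → t=12, phase=(2,2,1,9) → FL=S FR=S RL=S RR=S
cmd 3: advance +2 → t=14, phase=(4,4,3,11) → FL=S FR=S RL=S RR=W
cmd 4: advance +6 → t=20, phase=(10,10,9,1) → FL=S FR=S RL=S RR=S
cmd 5: advance +4 → t=24, phase=(14,14,13,5) → FL=W FR=W RL=W RR=S

after cmd 1 (t=7): FL=W FR=W RL=W RR=S
after cmd 2 (t=12): FL=S FR=S RL=S RR=S
after cmd 3 (t=14): FL=S FR=S RL=S RR=W
after cmd 4 (t=20): FL=S FR=S RL=S RR=S
after cmd 5 (t=24): FL=W FR=W RL=W RR=S


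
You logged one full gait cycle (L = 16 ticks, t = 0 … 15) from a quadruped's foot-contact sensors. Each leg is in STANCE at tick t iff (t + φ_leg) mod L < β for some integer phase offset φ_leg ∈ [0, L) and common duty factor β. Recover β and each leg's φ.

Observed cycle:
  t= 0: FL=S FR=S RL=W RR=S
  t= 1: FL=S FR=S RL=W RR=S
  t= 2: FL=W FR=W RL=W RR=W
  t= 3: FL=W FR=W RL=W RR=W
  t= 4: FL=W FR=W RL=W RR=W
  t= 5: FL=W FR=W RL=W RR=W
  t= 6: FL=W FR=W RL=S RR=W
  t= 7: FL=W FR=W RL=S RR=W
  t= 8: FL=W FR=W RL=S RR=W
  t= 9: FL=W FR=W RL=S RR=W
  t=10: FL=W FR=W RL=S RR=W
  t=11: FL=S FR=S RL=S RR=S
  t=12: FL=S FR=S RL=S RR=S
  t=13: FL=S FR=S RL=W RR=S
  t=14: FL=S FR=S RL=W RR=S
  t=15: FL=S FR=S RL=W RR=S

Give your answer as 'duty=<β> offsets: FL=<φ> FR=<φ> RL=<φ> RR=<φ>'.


duty β = stance ticks per leg = 7
FL: stance ticks = 7; W→S at t=11 → φ=5
FR: stance ticks = 7; W→S at t=11 → φ=5
RL: stance ticks = 7; W→S at t=6 → φ=10
RR: stance ticks = 7; W→S at t=11 → φ=5

duty=7 offsets: FL=5 FR=5 RL=10 RR=5


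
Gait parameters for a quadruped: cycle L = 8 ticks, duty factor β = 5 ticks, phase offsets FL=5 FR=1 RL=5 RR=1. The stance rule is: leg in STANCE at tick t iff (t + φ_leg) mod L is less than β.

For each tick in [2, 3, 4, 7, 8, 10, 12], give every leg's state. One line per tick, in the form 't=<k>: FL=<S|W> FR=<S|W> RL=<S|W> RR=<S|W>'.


t=2: phase=(7,3,7,3) vs β=5 → FL=W FR=S RL=W RR=S
t=3: phase=(0,4,0,4) vs β=5 → FL=S FR=S RL=S RR=S
t=4: phase=(1,5,1,5) vs β=5 → FL=S FR=W RL=S RR=W
t=7: phase=(4,0,4,0) vs β=5 → FL=S FR=S RL=S RR=S
t=8: phase=(5,1,5,1) vs β=5 → FL=W FR=S RL=W RR=S
t=10: phase=(7,3,7,3) vs β=5 → FL=W FR=S RL=W RR=S
t=12: phase=(1,5,1,5) vs β=5 → FL=S FR=W RL=S RR=W

t=2: FL=W FR=S RL=W RR=S
t=3: FL=S FR=S RL=S RR=S
t=4: FL=S FR=W RL=S RR=W
t=7: FL=S FR=S RL=S RR=S
t=8: FL=W FR=S RL=W RR=S
t=10: FL=W FR=S RL=W RR=S
t=12: FL=S FR=W RL=S RR=W


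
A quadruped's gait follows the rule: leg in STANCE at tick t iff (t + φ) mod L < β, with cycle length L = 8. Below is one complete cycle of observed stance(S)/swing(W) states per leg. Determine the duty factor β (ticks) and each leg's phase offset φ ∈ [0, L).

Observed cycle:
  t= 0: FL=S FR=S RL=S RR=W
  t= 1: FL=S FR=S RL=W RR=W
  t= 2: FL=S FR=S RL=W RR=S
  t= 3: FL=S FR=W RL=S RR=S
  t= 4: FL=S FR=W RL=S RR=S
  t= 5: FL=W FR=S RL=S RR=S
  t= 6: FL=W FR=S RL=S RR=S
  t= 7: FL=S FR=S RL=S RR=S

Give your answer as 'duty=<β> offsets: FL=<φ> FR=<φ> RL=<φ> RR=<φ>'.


duty=6 offsets: FL=1 FR=3 RL=5 RR=6

duty β = stance ticks per leg = 6
FL: stance ticks = 6; W→S at t=7 → φ=1
FR: stance ticks = 6; W→S at t=5 → φ=3
RL: stance ticks = 6; W→S at t=3 → φ=5
RR: stance ticks = 6; W→S at t=2 → φ=6


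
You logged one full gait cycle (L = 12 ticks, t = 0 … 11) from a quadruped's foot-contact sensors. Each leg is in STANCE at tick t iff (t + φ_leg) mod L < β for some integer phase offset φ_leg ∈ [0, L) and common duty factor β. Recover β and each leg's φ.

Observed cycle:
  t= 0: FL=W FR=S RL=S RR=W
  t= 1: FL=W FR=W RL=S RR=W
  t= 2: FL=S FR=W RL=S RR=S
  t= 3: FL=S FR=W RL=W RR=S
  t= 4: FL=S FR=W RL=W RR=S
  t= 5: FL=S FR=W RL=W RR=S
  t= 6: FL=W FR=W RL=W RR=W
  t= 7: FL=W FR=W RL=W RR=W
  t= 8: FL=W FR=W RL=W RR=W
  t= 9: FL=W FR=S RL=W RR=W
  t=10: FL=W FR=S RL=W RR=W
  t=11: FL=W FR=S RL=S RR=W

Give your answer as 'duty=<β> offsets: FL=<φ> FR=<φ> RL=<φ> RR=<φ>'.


duty=4 offsets: FL=10 FR=3 RL=1 RR=10

duty β = stance ticks per leg = 4
FL: stance ticks = 4; W→S at t=2 → φ=10
FR: stance ticks = 4; W→S at t=9 → φ=3
RL: stance ticks = 4; W→S at t=11 → φ=1
RR: stance ticks = 4; W→S at t=2 → φ=10


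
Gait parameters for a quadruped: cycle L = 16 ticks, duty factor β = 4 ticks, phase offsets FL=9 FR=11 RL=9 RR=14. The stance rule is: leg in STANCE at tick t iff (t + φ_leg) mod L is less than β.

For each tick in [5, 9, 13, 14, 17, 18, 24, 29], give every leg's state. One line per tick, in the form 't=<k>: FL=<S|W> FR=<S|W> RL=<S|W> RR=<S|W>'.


t=5: FL=W FR=S RL=W RR=S
t=9: FL=S FR=W RL=S RR=W
t=13: FL=W FR=W RL=W RR=W
t=14: FL=W FR=W RL=W RR=W
t=17: FL=W FR=W RL=W RR=W
t=18: FL=W FR=W RL=W RR=S
t=24: FL=S FR=S RL=S RR=W
t=29: FL=W FR=W RL=W RR=W

t=5: phase=(14,0,14,3) vs β=4 → FL=W FR=S RL=W RR=S
t=9: phase=(2,4,2,7) vs β=4 → FL=S FR=W RL=S RR=W
t=13: phase=(6,8,6,11) vs β=4 → FL=W FR=W RL=W RR=W
t=14: phase=(7,9,7,12) vs β=4 → FL=W FR=W RL=W RR=W
t=17: phase=(10,12,10,15) vs β=4 → FL=W FR=W RL=W RR=W
t=18: phase=(11,13,11,0) vs β=4 → FL=W FR=W RL=W RR=S
t=24: phase=(1,3,1,6) vs β=4 → FL=S FR=S RL=S RR=W
t=29: phase=(6,8,6,11) vs β=4 → FL=W FR=W RL=W RR=W


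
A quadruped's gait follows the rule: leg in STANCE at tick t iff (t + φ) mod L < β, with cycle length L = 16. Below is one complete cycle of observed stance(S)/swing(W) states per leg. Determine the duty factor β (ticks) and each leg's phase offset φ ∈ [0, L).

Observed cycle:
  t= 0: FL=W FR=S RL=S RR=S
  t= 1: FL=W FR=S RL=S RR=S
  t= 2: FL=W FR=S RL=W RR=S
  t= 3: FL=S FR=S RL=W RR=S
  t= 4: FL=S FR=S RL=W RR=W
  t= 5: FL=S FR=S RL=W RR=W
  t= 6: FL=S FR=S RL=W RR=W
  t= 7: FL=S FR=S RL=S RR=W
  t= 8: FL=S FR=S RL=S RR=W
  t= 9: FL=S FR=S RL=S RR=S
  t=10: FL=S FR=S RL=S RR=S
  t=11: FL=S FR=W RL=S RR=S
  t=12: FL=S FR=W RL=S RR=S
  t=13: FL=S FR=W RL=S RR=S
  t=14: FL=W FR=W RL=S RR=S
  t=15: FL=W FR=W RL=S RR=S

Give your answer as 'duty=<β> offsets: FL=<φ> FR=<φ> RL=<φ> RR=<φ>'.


duty β = stance ticks per leg = 11
FL: stance ticks = 11; W→S at t=3 → φ=13
FR: stance ticks = 11; W→S at t=0 → φ=0
RL: stance ticks = 11; W→S at t=7 → φ=9
RR: stance ticks = 11; W→S at t=9 → φ=7

duty=11 offsets: FL=13 FR=0 RL=9 RR=7


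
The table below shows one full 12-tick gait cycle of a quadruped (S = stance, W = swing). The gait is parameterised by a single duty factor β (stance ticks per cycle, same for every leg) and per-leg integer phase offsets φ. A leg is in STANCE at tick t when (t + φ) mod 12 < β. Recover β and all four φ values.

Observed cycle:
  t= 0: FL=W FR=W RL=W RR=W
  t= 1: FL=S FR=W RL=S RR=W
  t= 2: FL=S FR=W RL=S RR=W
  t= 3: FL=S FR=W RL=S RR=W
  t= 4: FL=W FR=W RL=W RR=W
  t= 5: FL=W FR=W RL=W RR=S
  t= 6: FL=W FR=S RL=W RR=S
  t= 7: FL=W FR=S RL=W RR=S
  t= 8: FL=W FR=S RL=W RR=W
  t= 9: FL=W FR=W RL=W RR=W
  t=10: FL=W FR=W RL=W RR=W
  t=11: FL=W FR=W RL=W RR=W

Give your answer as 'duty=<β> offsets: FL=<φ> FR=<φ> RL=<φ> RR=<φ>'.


duty β = stance ticks per leg = 3
FL: stance ticks = 3; W→S at t=1 → φ=11
FR: stance ticks = 3; W→S at t=6 → φ=6
RL: stance ticks = 3; W→S at t=1 → φ=11
RR: stance ticks = 3; W→S at t=5 → φ=7

duty=3 offsets: FL=11 FR=6 RL=11 RR=7


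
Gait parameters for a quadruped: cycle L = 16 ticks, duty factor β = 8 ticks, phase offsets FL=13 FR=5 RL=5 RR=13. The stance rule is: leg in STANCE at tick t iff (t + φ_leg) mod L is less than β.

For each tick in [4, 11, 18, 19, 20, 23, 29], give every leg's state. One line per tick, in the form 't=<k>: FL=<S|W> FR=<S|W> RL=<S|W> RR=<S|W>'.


t=4: FL=S FR=W RL=W RR=S
t=11: FL=W FR=S RL=S RR=W
t=18: FL=W FR=S RL=S RR=W
t=19: FL=S FR=W RL=W RR=S
t=20: FL=S FR=W RL=W RR=S
t=23: FL=S FR=W RL=W RR=S
t=29: FL=W FR=S RL=S RR=W

t=4: phase=(1,9,9,1) vs β=8 → FL=S FR=W RL=W RR=S
t=11: phase=(8,0,0,8) vs β=8 → FL=W FR=S RL=S RR=W
t=18: phase=(15,7,7,15) vs β=8 → FL=W FR=S RL=S RR=W
t=19: phase=(0,8,8,0) vs β=8 → FL=S FR=W RL=W RR=S
t=20: phase=(1,9,9,1) vs β=8 → FL=S FR=W RL=W RR=S
t=23: phase=(4,12,12,4) vs β=8 → FL=S FR=W RL=W RR=S
t=29: phase=(10,2,2,10) vs β=8 → FL=W FR=S RL=S RR=W


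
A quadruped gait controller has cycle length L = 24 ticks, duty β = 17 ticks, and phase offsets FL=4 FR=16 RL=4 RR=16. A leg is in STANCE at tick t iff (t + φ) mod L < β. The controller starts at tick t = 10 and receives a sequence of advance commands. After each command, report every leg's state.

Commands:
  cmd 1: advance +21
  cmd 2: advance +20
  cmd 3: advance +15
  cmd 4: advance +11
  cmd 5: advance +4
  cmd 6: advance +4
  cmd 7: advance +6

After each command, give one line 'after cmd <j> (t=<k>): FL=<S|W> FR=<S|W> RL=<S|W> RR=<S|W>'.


start t=10: FL=S FR=S RL=S RR=S
cmd 1: advance +21 → t=31, phase=(11,23,11,23) → FL=S FR=W RL=S RR=W
cmd 2: advance +20 → t=51, phase=(7,19,7,19) → FL=S FR=W RL=S RR=W
cmd 3: advance +15 → t=66, phase=(22,10,22,10) → FL=W FR=S RL=W RR=S
cmd 4: advance +11 → t=77, phase=(9,21,9,21) → FL=S FR=W RL=S RR=W
cmd 5: advance +4 → t=81, phase=(13,1,13,1) → FL=S FR=S RL=S RR=S
cmd 6: advance +4 → t=85, phase=(17,5,17,5) → FL=W FR=S RL=W RR=S
cmd 7: advance +6 → t=91, phase=(23,11,23,11) → FL=W FR=S RL=W RR=S

after cmd 1 (t=31): FL=S FR=W RL=S RR=W
after cmd 2 (t=51): FL=S FR=W RL=S RR=W
after cmd 3 (t=66): FL=W FR=S RL=W RR=S
after cmd 4 (t=77): FL=S FR=W RL=S RR=W
after cmd 5 (t=81): FL=S FR=S RL=S RR=S
after cmd 6 (t=85): FL=W FR=S RL=W RR=S
after cmd 7 (t=91): FL=W FR=S RL=W RR=S


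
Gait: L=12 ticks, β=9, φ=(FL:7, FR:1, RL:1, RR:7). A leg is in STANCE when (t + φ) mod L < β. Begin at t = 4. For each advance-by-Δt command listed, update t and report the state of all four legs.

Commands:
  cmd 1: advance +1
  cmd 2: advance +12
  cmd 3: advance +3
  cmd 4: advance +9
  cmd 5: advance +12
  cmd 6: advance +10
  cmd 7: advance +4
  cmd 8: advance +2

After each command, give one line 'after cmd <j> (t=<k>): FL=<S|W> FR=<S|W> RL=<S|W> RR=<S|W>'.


after cmd 1 (t=5): FL=S FR=S RL=S RR=S
after cmd 2 (t=17): FL=S FR=S RL=S RR=S
after cmd 3 (t=20): FL=S FR=W RL=W RR=S
after cmd 4 (t=29): FL=S FR=S RL=S RR=S
after cmd 5 (t=41): FL=S FR=S RL=S RR=S
after cmd 6 (t=51): FL=W FR=S RL=S RR=W
after cmd 7 (t=55): FL=S FR=S RL=S RR=S
after cmd 8 (t=57): FL=S FR=W RL=W RR=S

start t=4: FL=W FR=S RL=S RR=W
cmd 1: advance +1 → t=5, phase=(0,6,6,0) → FL=S FR=S RL=S RR=S
cmd 2: advance +12 → t=17, phase=(0,6,6,0) → FL=S FR=S RL=S RR=S
cmd 3: advance +3 → t=20, phase=(3,9,9,3) → FL=S FR=W RL=W RR=S
cmd 4: advance +9 → t=29, phase=(0,6,6,0) → FL=S FR=S RL=S RR=S
cmd 5: advance +12 → t=41, phase=(0,6,6,0) → FL=S FR=S RL=S RR=S
cmd 6: advance +10 → t=51, phase=(10,4,4,10) → FL=W FR=S RL=S RR=W
cmd 7: advance +4 → t=55, phase=(2,8,8,2) → FL=S FR=S RL=S RR=S
cmd 8: advance +2 → t=57, phase=(4,10,10,4) → FL=S FR=W RL=W RR=S


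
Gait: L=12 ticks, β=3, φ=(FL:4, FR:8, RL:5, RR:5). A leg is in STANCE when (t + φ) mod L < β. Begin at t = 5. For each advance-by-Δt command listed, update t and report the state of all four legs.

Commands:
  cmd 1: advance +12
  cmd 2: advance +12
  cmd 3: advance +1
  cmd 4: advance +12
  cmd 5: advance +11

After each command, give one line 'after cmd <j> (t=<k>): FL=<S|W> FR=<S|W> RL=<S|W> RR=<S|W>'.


start t=5: FL=W FR=S RL=W RR=W
cmd 1: advance +12 → t=17, phase=(9,1,10,10) → FL=W FR=S RL=W RR=W
cmd 2: advance +12 → t=29, phase=(9,1,10,10) → FL=W FR=S RL=W RR=W
cmd 3: advance +1 → t=30, phase=(10,2,11,11) → FL=W FR=S RL=W RR=W
cmd 4: advance +12 → t=42, phase=(10,2,11,11) → FL=W FR=S RL=W RR=W
cmd 5: advance +11 → t=53, phase=(9,1,10,10) → FL=W FR=S RL=W RR=W

after cmd 1 (t=17): FL=W FR=S RL=W RR=W
after cmd 2 (t=29): FL=W FR=S RL=W RR=W
after cmd 3 (t=30): FL=W FR=S RL=W RR=W
after cmd 4 (t=42): FL=W FR=S RL=W RR=W
after cmd 5 (t=53): FL=W FR=S RL=W RR=W


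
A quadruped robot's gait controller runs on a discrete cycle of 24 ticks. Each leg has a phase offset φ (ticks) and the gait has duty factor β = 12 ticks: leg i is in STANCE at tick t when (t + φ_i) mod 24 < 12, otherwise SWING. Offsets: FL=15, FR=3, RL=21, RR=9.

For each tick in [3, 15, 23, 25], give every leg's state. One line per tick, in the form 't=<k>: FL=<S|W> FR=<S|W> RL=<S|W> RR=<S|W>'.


t=3: FL=W FR=S RL=S RR=W
t=15: FL=S FR=W RL=W RR=S
t=23: FL=W FR=S RL=W RR=S
t=25: FL=W FR=S RL=W RR=S

t=3: phase=(18,6,0,12) vs β=12 → FL=W FR=S RL=S RR=W
t=15: phase=(6,18,12,0) vs β=12 → FL=S FR=W RL=W RR=S
t=23: phase=(14,2,20,8) vs β=12 → FL=W FR=S RL=W RR=S
t=25: phase=(16,4,22,10) vs β=12 → FL=W FR=S RL=W RR=S


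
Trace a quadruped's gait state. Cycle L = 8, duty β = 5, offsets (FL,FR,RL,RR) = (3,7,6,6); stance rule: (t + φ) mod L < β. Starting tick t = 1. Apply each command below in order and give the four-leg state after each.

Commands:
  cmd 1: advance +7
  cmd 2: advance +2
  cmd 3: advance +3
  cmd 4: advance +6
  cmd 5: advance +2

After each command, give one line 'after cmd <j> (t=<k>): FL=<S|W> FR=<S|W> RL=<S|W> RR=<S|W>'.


start t=1: FL=S FR=S RL=W RR=W
cmd 1: advance +7 → t=8, phase=(3,7,6,6) → FL=S FR=W RL=W RR=W
cmd 2: advance +2 → t=10, phase=(5,1,0,0) → FL=W FR=S RL=S RR=S
cmd 3: advance +3 → t=13, phase=(0,4,3,3) → FL=S FR=S RL=S RR=S
cmd 4: advance +6 → t=19, phase=(6,2,1,1) → FL=W FR=S RL=S RR=S
cmd 5: advance +2 → t=21, phase=(0,4,3,3) → FL=S FR=S RL=S RR=S

after cmd 1 (t=8): FL=S FR=W RL=W RR=W
after cmd 2 (t=10): FL=W FR=S RL=S RR=S
after cmd 3 (t=13): FL=S FR=S RL=S RR=S
after cmd 4 (t=19): FL=W FR=S RL=S RR=S
after cmd 5 (t=21): FL=S FR=S RL=S RR=S


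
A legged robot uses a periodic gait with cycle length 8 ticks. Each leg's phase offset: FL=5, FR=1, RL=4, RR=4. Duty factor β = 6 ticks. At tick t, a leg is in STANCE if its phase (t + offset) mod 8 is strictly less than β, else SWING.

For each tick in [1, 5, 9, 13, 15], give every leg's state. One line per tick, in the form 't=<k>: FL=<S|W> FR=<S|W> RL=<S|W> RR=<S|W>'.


t=1: FL=W FR=S RL=S RR=S
t=5: FL=S FR=W RL=S RR=S
t=9: FL=W FR=S RL=S RR=S
t=13: FL=S FR=W RL=S RR=S
t=15: FL=S FR=S RL=S RR=S

t=1: phase=(6,2,5,5) vs β=6 → FL=W FR=S RL=S RR=S
t=5: phase=(2,6,1,1) vs β=6 → FL=S FR=W RL=S RR=S
t=9: phase=(6,2,5,5) vs β=6 → FL=W FR=S RL=S RR=S
t=13: phase=(2,6,1,1) vs β=6 → FL=S FR=W RL=S RR=S
t=15: phase=(4,0,3,3) vs β=6 → FL=S FR=S RL=S RR=S


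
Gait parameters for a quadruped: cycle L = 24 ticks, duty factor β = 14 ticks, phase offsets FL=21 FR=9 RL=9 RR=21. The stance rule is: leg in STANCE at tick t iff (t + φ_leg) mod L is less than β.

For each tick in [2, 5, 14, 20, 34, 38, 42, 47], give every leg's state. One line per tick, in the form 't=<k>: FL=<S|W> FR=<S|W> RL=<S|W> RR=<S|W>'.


t=2: FL=W FR=S RL=S RR=W
t=5: FL=S FR=W RL=W RR=S
t=14: FL=S FR=W RL=W RR=S
t=20: FL=W FR=S RL=S RR=W
t=34: FL=S FR=W RL=W RR=S
t=38: FL=S FR=W RL=W RR=S
t=42: FL=W FR=S RL=S RR=W
t=47: FL=W FR=S RL=S RR=W

t=2: phase=(23,11,11,23) vs β=14 → FL=W FR=S RL=S RR=W
t=5: phase=(2,14,14,2) vs β=14 → FL=S FR=W RL=W RR=S
t=14: phase=(11,23,23,11) vs β=14 → FL=S FR=W RL=W RR=S
t=20: phase=(17,5,5,17) vs β=14 → FL=W FR=S RL=S RR=W
t=34: phase=(7,19,19,7) vs β=14 → FL=S FR=W RL=W RR=S
t=38: phase=(11,23,23,11) vs β=14 → FL=S FR=W RL=W RR=S
t=42: phase=(15,3,3,15) vs β=14 → FL=W FR=S RL=S RR=W
t=47: phase=(20,8,8,20) vs β=14 → FL=W FR=S RL=S RR=W


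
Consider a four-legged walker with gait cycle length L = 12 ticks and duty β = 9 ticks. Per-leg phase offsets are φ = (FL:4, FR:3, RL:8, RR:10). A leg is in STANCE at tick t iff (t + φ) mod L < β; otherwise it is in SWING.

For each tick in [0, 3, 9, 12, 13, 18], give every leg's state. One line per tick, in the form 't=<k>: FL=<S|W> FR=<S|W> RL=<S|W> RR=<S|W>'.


t=0: FL=S FR=S RL=S RR=W
t=3: FL=S FR=S RL=W RR=S
t=9: FL=S FR=S RL=S RR=S
t=12: FL=S FR=S RL=S RR=W
t=13: FL=S FR=S RL=W RR=W
t=18: FL=W FR=W RL=S RR=S

t=0: phase=(4,3,8,10) vs β=9 → FL=S FR=S RL=S RR=W
t=3: phase=(7,6,11,1) vs β=9 → FL=S FR=S RL=W RR=S
t=9: phase=(1,0,5,7) vs β=9 → FL=S FR=S RL=S RR=S
t=12: phase=(4,3,8,10) vs β=9 → FL=S FR=S RL=S RR=W
t=13: phase=(5,4,9,11) vs β=9 → FL=S FR=S RL=W RR=W
t=18: phase=(10,9,2,4) vs β=9 → FL=W FR=W RL=S RR=S


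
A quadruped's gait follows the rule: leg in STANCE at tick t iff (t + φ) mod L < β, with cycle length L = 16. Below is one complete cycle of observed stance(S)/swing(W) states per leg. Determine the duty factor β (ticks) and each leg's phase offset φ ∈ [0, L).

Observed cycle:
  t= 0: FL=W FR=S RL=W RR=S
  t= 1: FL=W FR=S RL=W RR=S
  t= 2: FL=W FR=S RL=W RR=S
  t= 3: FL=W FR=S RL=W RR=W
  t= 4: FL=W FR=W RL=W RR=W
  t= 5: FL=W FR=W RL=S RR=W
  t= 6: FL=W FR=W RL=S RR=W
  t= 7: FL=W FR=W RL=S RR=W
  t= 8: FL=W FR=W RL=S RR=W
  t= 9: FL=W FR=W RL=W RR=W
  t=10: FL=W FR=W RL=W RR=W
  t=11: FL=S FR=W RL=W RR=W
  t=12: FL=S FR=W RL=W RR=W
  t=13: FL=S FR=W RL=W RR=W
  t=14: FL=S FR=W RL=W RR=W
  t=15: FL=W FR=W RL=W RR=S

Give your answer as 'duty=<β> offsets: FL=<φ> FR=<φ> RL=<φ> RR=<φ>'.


duty β = stance ticks per leg = 4
FL: stance ticks = 4; W→S at t=11 → φ=5
FR: stance ticks = 4; W→S at t=0 → φ=0
RL: stance ticks = 4; W→S at t=5 → φ=11
RR: stance ticks = 4; W→S at t=15 → φ=1

duty=4 offsets: FL=5 FR=0 RL=11 RR=1


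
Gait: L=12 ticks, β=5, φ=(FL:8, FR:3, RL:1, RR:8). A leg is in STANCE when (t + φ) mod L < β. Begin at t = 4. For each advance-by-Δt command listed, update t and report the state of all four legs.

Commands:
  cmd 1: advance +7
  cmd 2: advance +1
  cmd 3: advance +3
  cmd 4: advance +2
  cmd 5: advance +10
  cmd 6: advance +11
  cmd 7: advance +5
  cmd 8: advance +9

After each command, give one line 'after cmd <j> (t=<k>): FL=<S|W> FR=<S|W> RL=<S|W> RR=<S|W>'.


after cmd 1 (t=11): FL=W FR=S RL=S RR=W
after cmd 2 (t=12): FL=W FR=S RL=S RR=W
after cmd 3 (t=15): FL=W FR=W RL=S RR=W
after cmd 4 (t=17): FL=S FR=W RL=W RR=S
after cmd 5 (t=27): FL=W FR=W RL=S RR=W
after cmd 6 (t=38): FL=W FR=W RL=S RR=W
after cmd 7 (t=43): FL=S FR=W RL=W RR=S
after cmd 8 (t=52): FL=S FR=W RL=W RR=S

start t=4: FL=S FR=W RL=W RR=S
cmd 1: advance +7 → t=11, phase=(7,2,0,7) → FL=W FR=S RL=S RR=W
cmd 2: advance +1 → t=12, phase=(8,3,1,8) → FL=W FR=S RL=S RR=W
cmd 3: advance +3 → t=15, phase=(11,6,4,11) → FL=W FR=W RL=S RR=W
cmd 4: advance +2 → t=17, phase=(1,8,6,1) → FL=S FR=W RL=W RR=S
cmd 5: advance +10 → t=27, phase=(11,6,4,11) → FL=W FR=W RL=S RR=W
cmd 6: advance +11 → t=38, phase=(10,5,3,10) → FL=W FR=W RL=S RR=W
cmd 7: advance +5 → t=43, phase=(3,10,8,3) → FL=S FR=W RL=W RR=S
cmd 8: advance +9 → t=52, phase=(0,7,5,0) → FL=S FR=W RL=W RR=S


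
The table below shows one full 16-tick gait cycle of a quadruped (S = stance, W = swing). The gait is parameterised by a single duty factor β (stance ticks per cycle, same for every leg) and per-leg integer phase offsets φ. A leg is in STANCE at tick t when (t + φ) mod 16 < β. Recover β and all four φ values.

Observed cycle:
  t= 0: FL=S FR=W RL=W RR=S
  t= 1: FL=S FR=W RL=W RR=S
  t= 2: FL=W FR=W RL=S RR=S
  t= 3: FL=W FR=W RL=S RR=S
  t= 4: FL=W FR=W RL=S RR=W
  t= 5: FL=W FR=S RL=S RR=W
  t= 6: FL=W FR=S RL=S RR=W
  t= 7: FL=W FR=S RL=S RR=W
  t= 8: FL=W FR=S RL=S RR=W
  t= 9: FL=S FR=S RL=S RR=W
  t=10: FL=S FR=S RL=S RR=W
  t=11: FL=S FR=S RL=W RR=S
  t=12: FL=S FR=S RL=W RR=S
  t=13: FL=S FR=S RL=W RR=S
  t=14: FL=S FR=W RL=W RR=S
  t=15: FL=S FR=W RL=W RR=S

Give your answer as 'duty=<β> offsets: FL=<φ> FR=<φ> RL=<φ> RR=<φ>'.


duty=9 offsets: FL=7 FR=11 RL=14 RR=5

duty β = stance ticks per leg = 9
FL: stance ticks = 9; W→S at t=9 → φ=7
FR: stance ticks = 9; W→S at t=5 → φ=11
RL: stance ticks = 9; W→S at t=2 → φ=14
RR: stance ticks = 9; W→S at t=11 → φ=5


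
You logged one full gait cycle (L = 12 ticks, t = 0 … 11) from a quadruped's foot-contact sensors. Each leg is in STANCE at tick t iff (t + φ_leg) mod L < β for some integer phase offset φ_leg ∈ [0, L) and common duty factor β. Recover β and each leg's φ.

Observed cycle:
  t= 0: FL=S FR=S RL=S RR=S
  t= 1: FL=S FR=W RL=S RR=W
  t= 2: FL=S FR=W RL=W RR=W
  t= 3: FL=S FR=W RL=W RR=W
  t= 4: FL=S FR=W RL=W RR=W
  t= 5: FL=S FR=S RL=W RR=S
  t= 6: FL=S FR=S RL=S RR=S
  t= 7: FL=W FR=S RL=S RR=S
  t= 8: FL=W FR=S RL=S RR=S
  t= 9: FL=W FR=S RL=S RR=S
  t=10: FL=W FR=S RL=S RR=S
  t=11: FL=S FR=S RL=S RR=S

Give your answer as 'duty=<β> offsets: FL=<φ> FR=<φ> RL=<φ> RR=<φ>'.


duty β = stance ticks per leg = 8
FL: stance ticks = 8; W→S at t=11 → φ=1
FR: stance ticks = 8; W→S at t=5 → φ=7
RL: stance ticks = 8; W→S at t=6 → φ=6
RR: stance ticks = 8; W→S at t=5 → φ=7

duty=8 offsets: FL=1 FR=7 RL=6 RR=7


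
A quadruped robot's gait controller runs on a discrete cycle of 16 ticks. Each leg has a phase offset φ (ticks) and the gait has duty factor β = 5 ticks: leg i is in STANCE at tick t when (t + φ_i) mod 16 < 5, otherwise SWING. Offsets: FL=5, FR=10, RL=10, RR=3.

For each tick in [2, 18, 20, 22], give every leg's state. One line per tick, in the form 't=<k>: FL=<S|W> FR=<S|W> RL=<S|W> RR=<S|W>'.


t=2: FL=W FR=W RL=W RR=W
t=18: FL=W FR=W RL=W RR=W
t=20: FL=W FR=W RL=W RR=W
t=22: FL=W FR=S RL=S RR=W

t=2: phase=(7,12,12,5) vs β=5 → FL=W FR=W RL=W RR=W
t=18: phase=(7,12,12,5) vs β=5 → FL=W FR=W RL=W RR=W
t=20: phase=(9,14,14,7) vs β=5 → FL=W FR=W RL=W RR=W
t=22: phase=(11,0,0,9) vs β=5 → FL=W FR=S RL=S RR=W


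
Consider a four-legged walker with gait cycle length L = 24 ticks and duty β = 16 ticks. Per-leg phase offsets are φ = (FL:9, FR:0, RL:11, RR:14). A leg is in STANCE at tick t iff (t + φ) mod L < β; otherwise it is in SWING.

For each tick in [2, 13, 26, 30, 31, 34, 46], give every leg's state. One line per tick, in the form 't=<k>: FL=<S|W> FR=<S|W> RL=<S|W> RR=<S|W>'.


t=2: FL=S FR=S RL=S RR=W
t=13: FL=W FR=S RL=S RR=S
t=26: FL=S FR=S RL=S RR=W
t=30: FL=S FR=S RL=W RR=W
t=31: FL=W FR=S RL=W RR=W
t=34: FL=W FR=S RL=W RR=S
t=46: FL=S FR=W RL=S RR=S

t=2: phase=(11,2,13,16) vs β=16 → FL=S FR=S RL=S RR=W
t=13: phase=(22,13,0,3) vs β=16 → FL=W FR=S RL=S RR=S
t=26: phase=(11,2,13,16) vs β=16 → FL=S FR=S RL=S RR=W
t=30: phase=(15,6,17,20) vs β=16 → FL=S FR=S RL=W RR=W
t=31: phase=(16,7,18,21) vs β=16 → FL=W FR=S RL=W RR=W
t=34: phase=(19,10,21,0) vs β=16 → FL=W FR=S RL=W RR=S
t=46: phase=(7,22,9,12) vs β=16 → FL=S FR=W RL=S RR=S
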